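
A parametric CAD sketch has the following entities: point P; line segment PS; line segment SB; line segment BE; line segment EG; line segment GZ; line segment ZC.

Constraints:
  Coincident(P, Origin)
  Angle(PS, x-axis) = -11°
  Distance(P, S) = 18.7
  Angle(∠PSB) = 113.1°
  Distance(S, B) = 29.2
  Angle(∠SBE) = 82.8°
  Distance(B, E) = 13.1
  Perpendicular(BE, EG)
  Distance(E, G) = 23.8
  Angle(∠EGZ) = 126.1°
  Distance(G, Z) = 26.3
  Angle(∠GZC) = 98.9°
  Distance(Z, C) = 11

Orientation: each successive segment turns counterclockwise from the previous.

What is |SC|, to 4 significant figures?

19.75

P is at the origin; PS runs at -11.0° with length 18.7, so S = (18.36, -3.568). ∠PSB = 113.1° gives SB at 55.90° from the x-axis; with |SB| = 29.2, B = (34.73, 20.61). ∠SBE = 82.8° gives BE at 153.1° from the x-axis; with |BE| = 13.1, E = (23.04, 26.54). BE ⟂ EG, so EG runs at -116.9°; with |EG| = 23.8, G = (12.28, 5.313). ∠EGZ = 126.1° gives GZ at -63.00° from the x-axis; with |GZ| = 26.3, Z = (24.22, -18.12). ∠GZC = 98.9° gives ZC at 18.10° from the x-axis; with |ZC| = 11.0, C = (34.67, -14.70). Then |SC| = |C − S| = 19.75.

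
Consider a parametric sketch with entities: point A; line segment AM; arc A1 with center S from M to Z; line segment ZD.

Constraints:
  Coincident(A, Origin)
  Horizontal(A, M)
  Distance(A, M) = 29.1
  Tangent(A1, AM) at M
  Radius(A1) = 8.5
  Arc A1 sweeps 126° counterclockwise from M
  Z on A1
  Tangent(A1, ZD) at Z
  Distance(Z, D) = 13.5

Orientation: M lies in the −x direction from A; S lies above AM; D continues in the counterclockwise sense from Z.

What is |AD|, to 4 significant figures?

38.80

A is at the origin; AM is horizontal with |AM| = 29.1 and M on the −x side, so M = (-29.10, 0.000). The tangent condition forces SM to be normal to AM, so S = M + (0, 8.5) = (-29.10, 8.500). On A1, M sits at bearing -90° from S; a 126° counterclockwise sweep puts Z at bearing 36°, so Z = S + 8.5·(cos 36°, sin 36°) = (-22.22, 13.50). Tangency of A1 to ZD means the radius SZ is perpendicular to ZD, so ZD runs along (−sin 36°, cos 36°); with |ZD| = 13.5, D = (-30.16, 24.42). Then |AD| = |D − A| = 38.80.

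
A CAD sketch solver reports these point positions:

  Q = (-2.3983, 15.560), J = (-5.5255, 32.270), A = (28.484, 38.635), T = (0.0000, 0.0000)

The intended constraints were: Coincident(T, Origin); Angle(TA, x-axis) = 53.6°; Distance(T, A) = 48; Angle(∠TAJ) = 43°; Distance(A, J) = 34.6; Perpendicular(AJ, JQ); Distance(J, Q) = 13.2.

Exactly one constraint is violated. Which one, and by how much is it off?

Distance(J, Q) = 13.2 — off by 3.80.

T = (0.00, 0.00) ✓; TA at 53.60° ✓; |TA| = 48.00 ✓; ∠TAJ = 43.00° ✓; |AJ| = 34.60 ✓; ∠(AJ, JQ) = 90.00° ✓; |JQ| = 17.00 ✗.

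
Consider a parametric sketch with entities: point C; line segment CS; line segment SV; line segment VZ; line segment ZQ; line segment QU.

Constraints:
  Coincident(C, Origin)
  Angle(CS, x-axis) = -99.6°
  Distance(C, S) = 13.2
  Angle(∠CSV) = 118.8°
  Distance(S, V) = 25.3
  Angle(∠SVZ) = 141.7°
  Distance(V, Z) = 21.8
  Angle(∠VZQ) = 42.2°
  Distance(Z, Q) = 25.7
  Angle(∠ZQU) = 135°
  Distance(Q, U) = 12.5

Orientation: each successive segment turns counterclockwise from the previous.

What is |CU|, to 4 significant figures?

14.43

C is at the origin; CS runs at -99.6° with length 13.2, so S = (-2.201, -13.02). ∠CSV = 118.8° gives SV at -38.40° from the x-axis; with |SV| = 25.3, V = (17.63, -28.73). ∠SVZ = 141.7° gives VZ at -0.1000° from the x-axis; with |VZ| = 21.8, Z = (39.43, -28.77). ∠VZQ = 42.2° gives ZQ at 137.7° from the x-axis; with |ZQ| = 25.7, Q = (20.42, -11.47). ∠ZQU = 135.0° gives QU at -177.3° from the x-axis; with |QU| = 12.5, U = (7.931, -12.06). Then |CU| = |U − C| = 14.43.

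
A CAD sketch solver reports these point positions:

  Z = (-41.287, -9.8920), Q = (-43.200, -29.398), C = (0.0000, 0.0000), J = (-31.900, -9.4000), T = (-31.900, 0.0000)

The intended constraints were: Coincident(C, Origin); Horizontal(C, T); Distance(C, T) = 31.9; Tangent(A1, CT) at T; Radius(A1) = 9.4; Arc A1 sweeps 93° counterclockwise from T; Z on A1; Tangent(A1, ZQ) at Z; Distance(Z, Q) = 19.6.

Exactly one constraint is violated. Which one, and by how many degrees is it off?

Tangent(A1, ZQ) at Z — off by 8.60°.

C = (0.00, 0.00) ✓; C.y = 0.00, T.y = 0.00 ✓; |CT| = 31.90 ✓; ∠(JT, TC) = 90.00° ✓; |JT| = 9.400 ✓; bearing(J→Z) − bearing(J→T) = 93.00° ✓; |JZ| = 9.400 ✓; ∠(JZ, ZQ) = 98.60° ✗; |ZQ| = 19.60 ✓.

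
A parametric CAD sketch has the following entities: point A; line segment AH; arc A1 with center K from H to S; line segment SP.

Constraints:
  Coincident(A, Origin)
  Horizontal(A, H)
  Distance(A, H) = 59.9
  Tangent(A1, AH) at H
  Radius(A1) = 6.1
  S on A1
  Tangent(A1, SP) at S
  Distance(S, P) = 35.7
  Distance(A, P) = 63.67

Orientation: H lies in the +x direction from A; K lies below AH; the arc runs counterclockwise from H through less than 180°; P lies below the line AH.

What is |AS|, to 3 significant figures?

54.1

Checks: |KS| = 6.100 ✓; ∠(KS, SP) = 90.00° ✓; |SP| = 35.70 ✓; |AP| = 63.67 ✓.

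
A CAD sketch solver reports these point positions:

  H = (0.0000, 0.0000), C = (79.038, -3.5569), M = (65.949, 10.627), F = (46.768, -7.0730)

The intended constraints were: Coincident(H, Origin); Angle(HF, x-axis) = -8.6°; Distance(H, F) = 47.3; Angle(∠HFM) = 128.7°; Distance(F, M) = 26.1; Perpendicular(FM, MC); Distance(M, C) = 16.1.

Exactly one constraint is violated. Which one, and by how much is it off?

Distance(M, C) = 16.1 — off by 3.20.

H = (0.00, 0.00) ✓; HF at -8.600° ✓; |HF| = 47.30 ✓; ∠HFM = 128.7° ✓; |FM| = 26.10 ✓; ∠(FM, MC) = 90.00° ✓; |MC| = 19.30 ✗.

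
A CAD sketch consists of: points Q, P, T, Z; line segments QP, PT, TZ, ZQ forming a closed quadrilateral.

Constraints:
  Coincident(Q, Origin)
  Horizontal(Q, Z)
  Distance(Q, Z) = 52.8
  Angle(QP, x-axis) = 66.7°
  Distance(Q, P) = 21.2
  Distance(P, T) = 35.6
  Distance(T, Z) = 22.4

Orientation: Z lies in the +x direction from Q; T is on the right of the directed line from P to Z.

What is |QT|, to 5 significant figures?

32.541

Checks: |PT| = 35.60 ✓; |TZ| = 22.40 ✓.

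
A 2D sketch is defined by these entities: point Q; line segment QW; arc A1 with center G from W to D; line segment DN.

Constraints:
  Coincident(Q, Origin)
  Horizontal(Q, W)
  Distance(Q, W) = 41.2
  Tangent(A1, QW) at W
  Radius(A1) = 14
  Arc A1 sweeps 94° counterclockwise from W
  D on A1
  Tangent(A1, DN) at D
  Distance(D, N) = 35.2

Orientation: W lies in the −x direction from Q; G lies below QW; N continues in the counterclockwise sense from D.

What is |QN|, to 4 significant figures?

72.72

Q is at the origin; QW is horizontal with |QW| = 41.2 and W on the −x side, so W = (-41.20, 0.000). The tangent condition forces GW to be normal to QW, so G = W + (0, -14) = (-41.20, -14.00). On A1, W sits at bearing 90° from G; a 94° counterclockwise sweep puts D at bearing 184°, so D = G + 14.0·(cos 184°, sin 184°) = (-55.17, -14.98). The tangent condition forces GD to be normal to DN, so DN runs along (−sin 184°, cos 184°); with |DN| = 35.2, N = (-52.71, -50.09). Then |QN| = |N − Q| = 72.72.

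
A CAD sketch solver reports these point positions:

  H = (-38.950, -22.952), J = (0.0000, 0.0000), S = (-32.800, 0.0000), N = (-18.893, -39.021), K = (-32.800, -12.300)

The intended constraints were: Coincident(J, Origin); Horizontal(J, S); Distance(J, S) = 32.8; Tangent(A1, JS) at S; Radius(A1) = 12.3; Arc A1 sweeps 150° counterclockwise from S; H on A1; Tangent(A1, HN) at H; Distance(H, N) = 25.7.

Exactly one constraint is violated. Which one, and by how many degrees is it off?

Tangent(A1, HN) at H — off by 8.70°.

J = (0.00, 0.00) ✓; J.y = 0.00, S.y = 0.00 ✓; |JS| = 32.80 ✓; ∠(KS, SJ) = 90.00° ✓; |KS| = 12.30 ✓; bearing(K→H) − bearing(K→S) = 150.0° ✓; |KH| = 12.30 ✓; ∠(KH, HN) = 98.70° ✗; |HN| = 25.70 ✓.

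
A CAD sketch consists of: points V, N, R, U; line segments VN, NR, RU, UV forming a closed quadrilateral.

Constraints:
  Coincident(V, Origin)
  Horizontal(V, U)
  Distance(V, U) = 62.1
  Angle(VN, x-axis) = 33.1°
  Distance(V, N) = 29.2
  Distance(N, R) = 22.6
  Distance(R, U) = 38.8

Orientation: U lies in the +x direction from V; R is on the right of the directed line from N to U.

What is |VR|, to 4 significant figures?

24.78

Checks: |NR| = 22.60 ✓; |RU| = 38.80 ✓.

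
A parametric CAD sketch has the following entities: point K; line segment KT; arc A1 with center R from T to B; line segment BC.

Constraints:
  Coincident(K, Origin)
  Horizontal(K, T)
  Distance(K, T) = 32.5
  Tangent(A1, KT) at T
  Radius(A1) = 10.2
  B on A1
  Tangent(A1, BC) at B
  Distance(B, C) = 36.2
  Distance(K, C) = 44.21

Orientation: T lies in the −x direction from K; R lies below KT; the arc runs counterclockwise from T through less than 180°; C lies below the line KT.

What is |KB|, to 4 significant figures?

43.22

K is at the origin; K and T share the same y with |KT| = 32.5 and T on the −x side, so T = (-32.50, 0.000). Tangency of A1 to KT means the radius RT is perpendicular to KT, so R = T + (0, -10.2) = (-32.50, -10.20). Since RB ⟂ BC (tangency), |RC| = √(10.2² + 36.2²) = 37.61 regardless of where B sits on A1. So C lies on both circle(K, 44.21) and circle(R, 37.61); the below-KT intersection is C = (-12.89, -42.29). B is the foot of the tangent from C: B = (-39.43, -17.68).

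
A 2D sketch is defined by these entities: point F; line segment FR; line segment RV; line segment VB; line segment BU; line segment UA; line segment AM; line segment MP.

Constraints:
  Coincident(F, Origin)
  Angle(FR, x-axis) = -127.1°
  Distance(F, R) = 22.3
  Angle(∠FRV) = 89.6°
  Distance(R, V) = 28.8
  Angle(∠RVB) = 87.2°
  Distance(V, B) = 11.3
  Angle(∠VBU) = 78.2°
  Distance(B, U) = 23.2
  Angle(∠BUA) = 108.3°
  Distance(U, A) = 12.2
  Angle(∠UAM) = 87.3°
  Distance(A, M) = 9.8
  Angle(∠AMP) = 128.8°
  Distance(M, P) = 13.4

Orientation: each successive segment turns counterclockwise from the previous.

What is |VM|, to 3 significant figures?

15.6

F is at the origin; FR runs at -127.1° with length 22.3, so R = (-13.5, -17.8). ∠FRV = 89.6° gives RV at -36.7° from the x-axis; with |RV| = 28.8, V = (9.64, -35.0). ∠RVB = 87.2° gives VB at 56.1° from the x-axis; with |VB| = 11.3, B = (15.9, -25.6). ∠VBU = 78.2° gives BU at 158° from the x-axis; with |BU| = 23.2, U = (-5.55, -16.9). ∠BUA = 108.3° gives UA at -130° from the x-axis; with |UA| = 12.2, A = (-13.5, -26.2). ∠UAM = 87.3° gives AM at -37.7° from the x-axis; with |AM| = 9.8, M = (-5.71, -32.2). Then |VM| = |M − V| = 15.6.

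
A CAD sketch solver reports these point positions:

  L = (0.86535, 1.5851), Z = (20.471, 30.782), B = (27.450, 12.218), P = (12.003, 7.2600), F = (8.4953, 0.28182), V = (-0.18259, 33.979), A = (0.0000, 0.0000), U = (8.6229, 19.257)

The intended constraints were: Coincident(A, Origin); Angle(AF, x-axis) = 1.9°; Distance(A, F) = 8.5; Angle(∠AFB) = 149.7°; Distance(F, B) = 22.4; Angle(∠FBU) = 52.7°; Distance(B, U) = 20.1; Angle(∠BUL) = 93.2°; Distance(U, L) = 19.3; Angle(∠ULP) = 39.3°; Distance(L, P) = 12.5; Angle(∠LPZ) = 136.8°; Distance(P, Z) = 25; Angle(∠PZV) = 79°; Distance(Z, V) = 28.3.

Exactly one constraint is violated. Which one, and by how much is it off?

Distance(Z, V) = 28.3 — off by 7.40.

A = (0.00, 0.00) ✓; AF at 1.900° ✓; |AF| = 8.500 ✓; ∠AFB = 149.7° ✓; |FB| = 22.40 ✓; ∠FBU = 52.70° ✓; |BU| = 20.10 ✓; ∠BUL = 93.20° ✓; |UL| = 19.30 ✓; ∠ULP = 39.30° ✓; |LP| = 12.50 ✓; ∠LPZ = 136.8° ✓; |PZ| = 25.00 ✓; ∠PZV = 79.00° ✓; |ZV| = 20.90 ✗.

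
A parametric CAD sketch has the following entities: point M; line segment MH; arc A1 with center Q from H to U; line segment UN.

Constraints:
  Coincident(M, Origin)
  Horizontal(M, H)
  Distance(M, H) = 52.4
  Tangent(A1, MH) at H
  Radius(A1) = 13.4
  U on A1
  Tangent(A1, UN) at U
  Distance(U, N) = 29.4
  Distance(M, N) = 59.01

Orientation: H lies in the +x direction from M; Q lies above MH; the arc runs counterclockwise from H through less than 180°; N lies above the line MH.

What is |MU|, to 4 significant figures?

65.78

Checks: |QU| = 13.40 ✓; ∠(QU, UN) = 90.00° ✓; |UN| = 29.40 ✓; |MN| = 59.01 ✓.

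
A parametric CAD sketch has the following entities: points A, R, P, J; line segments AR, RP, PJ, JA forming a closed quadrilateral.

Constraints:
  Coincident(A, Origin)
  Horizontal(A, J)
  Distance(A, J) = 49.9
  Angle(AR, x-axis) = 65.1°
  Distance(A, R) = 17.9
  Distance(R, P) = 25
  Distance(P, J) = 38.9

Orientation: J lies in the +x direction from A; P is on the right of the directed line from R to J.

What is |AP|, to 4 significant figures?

14.56

A is at the origin; AJ is horizontal with |AJ| = 49.9 and J in +x, so J = (49.9, 0). AR runs at 65.1° with |AR| = 17.9, so R = (7.537, 16.24). P is determined by |RP| = 25.0 and |PJ| = 38.9 together: it lies at the intersection of circle(R, 25.0) and circle(J, 38.9). With |RJ| = 45.37, the foot of the radical line on RJ is 12.90 from R and the perpendicular offset is √(25.0² − 12.90²) = 21.42. Taking the right-of-RJ solution: P = (11.91, -8.378).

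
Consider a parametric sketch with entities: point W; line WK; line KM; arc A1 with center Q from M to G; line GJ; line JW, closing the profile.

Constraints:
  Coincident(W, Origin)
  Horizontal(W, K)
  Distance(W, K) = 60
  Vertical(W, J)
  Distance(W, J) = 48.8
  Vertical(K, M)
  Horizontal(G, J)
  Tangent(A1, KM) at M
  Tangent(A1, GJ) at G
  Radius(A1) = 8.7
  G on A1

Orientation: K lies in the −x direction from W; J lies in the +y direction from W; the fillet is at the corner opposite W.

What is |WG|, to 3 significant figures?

70.8

W is at the origin; WK is horizontal with |WK| = 60.0 and K on the −x side, so K = (-60.0, 0.00). W and J share the same x with |WJ| = 48.8 and J on the +y side, so J = (0.00, 48.8). The virtual corner opposite W is at (-60.0, 48.8). A1 meets KM tangentially, so QM is at right angles to KM and tangency of A1 to GJ means the radius QG is perpendicular to GJ, with radius 8.7, so the center Q sits 8.7 in from both sides at Q = (-51.3, 40.1). That places the tangent points at M = (-60.0, 40.1) on KM and G = (-51.3, 48.8) on GJ. Then |WG| = |G − W| = 70.8.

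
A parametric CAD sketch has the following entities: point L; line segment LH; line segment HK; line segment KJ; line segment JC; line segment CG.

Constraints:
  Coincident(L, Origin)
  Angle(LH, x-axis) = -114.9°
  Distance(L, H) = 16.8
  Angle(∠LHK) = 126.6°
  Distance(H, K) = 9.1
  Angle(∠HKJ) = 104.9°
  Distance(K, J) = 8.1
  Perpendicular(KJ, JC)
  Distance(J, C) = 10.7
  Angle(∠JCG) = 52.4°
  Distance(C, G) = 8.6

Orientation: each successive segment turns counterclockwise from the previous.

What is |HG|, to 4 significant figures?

4.931

L is at the origin; LH runs at -114.9° with length 16.8, so H = (-7.073, -15.24). ∠LHK = 126.6° gives HK at -61.50° from the x-axis; with |HK| = 9.1, K = (-2.731, -23.24). ∠HKJ = 104.9° gives KJ at 13.60° from the x-axis; with |KJ| = 8.1, J = (5.142, -21.33). The perpendicularity gives JC at right angles to KJ, so JC runs at 103.6°; with |JC| = 10.7, C = (2.626, -10.93). ∠JCG = 52.4° gives CG at -128.8° from the x-axis; with |CG| = 8.6, G = (-2.763, -17.63). Then |HG| = |G − H| = 4.931.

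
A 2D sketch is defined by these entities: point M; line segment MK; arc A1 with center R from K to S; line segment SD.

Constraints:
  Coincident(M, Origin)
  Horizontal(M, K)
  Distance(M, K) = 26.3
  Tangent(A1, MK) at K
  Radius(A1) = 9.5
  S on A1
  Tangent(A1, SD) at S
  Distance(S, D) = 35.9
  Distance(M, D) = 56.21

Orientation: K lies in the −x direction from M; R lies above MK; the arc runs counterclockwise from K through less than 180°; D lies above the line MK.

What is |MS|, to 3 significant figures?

22.1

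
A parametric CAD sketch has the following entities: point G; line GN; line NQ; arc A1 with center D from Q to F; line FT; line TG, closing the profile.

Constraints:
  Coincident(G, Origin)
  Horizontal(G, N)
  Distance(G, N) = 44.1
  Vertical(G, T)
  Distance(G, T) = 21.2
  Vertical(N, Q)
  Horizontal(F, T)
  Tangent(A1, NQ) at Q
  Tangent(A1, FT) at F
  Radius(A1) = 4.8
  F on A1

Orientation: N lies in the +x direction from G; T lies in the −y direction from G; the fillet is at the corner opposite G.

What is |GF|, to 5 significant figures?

44.653

G is at the origin; G and N share the same y with |GN| = 44.1 and N on the +x side, so N = (44.100, 0.0000). GT is vertical with |GT| = 21.2 and T on the −y side, so T = (0.0000, -21.200). The virtual corner opposite G is at (44.100, -21.200). Tangency of A1 to NQ means the radius DQ is perpendicular to NQ and since A1 is tangent to FT there, DF ⟂ FT, with radius 4.8, so the center D sits 4.8 in from both sides at D = (39.300, -16.400). That places the tangent points at Q = (44.100, -16.400) on NQ and F = (39.300, -21.200) on FT. Then |GF| = |F − G| = 44.653.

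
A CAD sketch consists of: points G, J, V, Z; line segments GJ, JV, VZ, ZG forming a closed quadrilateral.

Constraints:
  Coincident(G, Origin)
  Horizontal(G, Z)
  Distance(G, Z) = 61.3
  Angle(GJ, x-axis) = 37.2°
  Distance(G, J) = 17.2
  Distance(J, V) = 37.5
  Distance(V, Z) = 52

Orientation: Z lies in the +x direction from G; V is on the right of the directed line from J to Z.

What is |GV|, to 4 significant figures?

31.80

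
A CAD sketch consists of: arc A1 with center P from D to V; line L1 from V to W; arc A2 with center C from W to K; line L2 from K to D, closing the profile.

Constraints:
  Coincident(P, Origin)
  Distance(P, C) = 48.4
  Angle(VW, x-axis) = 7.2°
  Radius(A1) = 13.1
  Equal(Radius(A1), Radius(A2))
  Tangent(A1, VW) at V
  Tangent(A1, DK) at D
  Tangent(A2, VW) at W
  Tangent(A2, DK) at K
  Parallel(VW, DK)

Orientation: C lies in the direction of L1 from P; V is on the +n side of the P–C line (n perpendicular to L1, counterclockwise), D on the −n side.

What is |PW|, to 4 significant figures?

50.14

Tangency of A1 to both parallel lines with radius 13.1 puts V and D at P ± 13.1·n: V = (-1.642, 13.00), D = (1.642, -13.00). Equal radii place W and K the same way about C: W = C + 13.1·n = (46.38, 19.06), K = C − 13.1·n = (49.66, -6.931). Then |PW| = |W − P| = 50.14.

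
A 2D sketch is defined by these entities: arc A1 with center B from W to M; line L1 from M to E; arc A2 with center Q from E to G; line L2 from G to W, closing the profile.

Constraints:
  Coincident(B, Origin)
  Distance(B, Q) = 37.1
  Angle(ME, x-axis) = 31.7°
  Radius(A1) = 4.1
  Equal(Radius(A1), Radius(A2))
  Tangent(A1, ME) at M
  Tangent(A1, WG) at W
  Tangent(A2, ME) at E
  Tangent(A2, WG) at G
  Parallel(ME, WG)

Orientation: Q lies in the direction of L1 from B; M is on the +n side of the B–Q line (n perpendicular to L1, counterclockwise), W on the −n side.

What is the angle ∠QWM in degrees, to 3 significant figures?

83.7°

B is at the origin and Q lies 37.1 along u from B, so Q = 37.1·u = (31.6, 19.5). Tangency of A1 to both parallel lines with radius 4.1 puts M and W at B ± 4.1·n: M = (-2.15, 3.49), W = (2.15, -3.49). Then cos ∠QWM = WQ·WM / (|WQ||WM|), giving 83.7°.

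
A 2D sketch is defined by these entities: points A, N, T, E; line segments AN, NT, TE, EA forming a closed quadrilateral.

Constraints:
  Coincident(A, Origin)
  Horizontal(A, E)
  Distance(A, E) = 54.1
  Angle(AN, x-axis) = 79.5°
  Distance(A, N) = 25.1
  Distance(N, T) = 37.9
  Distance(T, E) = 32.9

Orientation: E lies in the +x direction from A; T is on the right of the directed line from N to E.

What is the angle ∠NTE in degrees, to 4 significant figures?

102.6°

Checks: |NT| = 37.90 ✓; |TE| = 32.90 ✓.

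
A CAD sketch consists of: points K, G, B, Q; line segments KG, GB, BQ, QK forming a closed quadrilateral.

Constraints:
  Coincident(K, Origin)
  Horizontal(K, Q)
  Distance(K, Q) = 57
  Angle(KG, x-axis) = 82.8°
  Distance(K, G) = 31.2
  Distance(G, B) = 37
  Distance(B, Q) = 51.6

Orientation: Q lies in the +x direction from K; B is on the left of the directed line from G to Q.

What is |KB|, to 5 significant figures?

60.240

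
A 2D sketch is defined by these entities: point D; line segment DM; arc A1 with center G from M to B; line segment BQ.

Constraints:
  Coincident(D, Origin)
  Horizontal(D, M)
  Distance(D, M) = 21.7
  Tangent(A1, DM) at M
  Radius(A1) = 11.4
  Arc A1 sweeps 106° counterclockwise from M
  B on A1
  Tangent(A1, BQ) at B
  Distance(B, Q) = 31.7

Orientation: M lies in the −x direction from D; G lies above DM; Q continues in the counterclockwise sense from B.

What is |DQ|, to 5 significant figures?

49.048

D is at the origin; D and M share the same y with |DM| = 21.7 and M on the −x side, so M = (-21.700, 0.0000). A1 meets DM tangentially, so GM is at right angles to DM, so G = M + (0, 11.4) = (-21.700, 11.400). On A1, M sits at bearing -90° from G; a 106° counterclockwise sweep puts B at bearing 16°, so B = G + 11.4·(cos 16°, sin 16°) = (-10.742, 14.542). The tangent condition forces GB to be normal to BQ, so BQ runs along (−sin 16°, cos 16°); with |BQ| = 31.7, Q = (-19.479, 45.014). Then |DQ| = |Q − D| = 49.048.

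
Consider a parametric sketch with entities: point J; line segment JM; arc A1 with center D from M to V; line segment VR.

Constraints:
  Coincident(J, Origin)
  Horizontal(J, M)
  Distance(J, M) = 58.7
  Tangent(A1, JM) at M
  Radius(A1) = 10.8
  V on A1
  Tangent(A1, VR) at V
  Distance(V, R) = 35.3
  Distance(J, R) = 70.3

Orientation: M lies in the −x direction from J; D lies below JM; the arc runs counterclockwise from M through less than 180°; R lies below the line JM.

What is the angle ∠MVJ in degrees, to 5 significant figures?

45.632°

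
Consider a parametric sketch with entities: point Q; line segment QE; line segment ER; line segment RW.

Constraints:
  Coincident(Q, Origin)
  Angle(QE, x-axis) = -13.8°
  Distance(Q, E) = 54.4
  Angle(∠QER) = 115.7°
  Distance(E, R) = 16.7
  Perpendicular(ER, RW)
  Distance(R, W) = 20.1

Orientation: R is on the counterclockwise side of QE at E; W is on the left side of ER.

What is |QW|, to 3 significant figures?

49.6

∠QER = 115.7°, so ER runs at -13.8° + (180° − 115.7°) = 50.5° from the x-axis; with |ER| = 16.7, R = E + 16.7·(cos 50.5°, sin 50.5°) = (63.5, -0.0901). ER is perpendicular to RW; with |RW| = 20.1 on the left of ER, W = R + 20.1·(-0.772, 0.636) = (47.9, 12.7). Then |QW| = |W − Q| = 49.6.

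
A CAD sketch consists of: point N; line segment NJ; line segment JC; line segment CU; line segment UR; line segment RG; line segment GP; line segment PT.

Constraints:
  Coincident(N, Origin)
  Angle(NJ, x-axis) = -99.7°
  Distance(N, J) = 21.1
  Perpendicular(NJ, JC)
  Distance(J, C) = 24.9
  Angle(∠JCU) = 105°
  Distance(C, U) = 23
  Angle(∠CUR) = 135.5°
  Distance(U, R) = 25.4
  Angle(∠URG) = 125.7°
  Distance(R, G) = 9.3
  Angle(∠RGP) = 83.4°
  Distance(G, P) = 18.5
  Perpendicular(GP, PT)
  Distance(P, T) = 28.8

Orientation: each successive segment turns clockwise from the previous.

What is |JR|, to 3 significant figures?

48.0

N is at the origin; NJ runs at -99.7° with length 21.1, so J = (-3.56, -20.8). NJ ⟂ JC, so JC runs at 170°; with |JC| = 24.9, C = (-28.1, -16.6). ∠JCU = 105.0° gives CU at 95.3° from the x-axis; with |CU| = 23.0, U = (-30.2, 6.30). ∠CUR = 135.5° gives UR at 50.8° from the x-axis; with |UR| = 25.4, R = (-14.2, 26.0). Then |JR| = |R − J| = 48.0.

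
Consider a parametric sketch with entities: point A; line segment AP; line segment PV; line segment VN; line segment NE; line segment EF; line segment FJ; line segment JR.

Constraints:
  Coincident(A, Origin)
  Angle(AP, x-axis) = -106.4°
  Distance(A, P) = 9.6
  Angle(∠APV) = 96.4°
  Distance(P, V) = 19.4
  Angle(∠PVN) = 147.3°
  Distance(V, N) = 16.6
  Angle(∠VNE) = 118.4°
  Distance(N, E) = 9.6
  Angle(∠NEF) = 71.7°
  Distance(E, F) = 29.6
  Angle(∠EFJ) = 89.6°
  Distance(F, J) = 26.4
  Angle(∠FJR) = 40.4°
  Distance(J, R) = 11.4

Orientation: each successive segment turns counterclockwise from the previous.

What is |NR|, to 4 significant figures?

20.90

A is at the origin; AP runs at -106.4° with length 9.6, so P = (-2.710, -9.209). ∠APV = 96.4° gives PV at -22.80° from the x-axis; with |PV| = 19.4, V = (15.17, -16.73). ∠PVN = 147.3° gives VN at 9.900° from the x-axis; with |VN| = 16.6, N = (31.53, -13.87). ∠VNE = 118.4° gives NE at 71.50° from the x-axis; with |NE| = 9.6, E = (34.57, -4.769). ∠NEF = 71.7° gives EF at 179.8° from the x-axis; with |EF| = 29.6, F = (4.973, -4.666). ∠EFJ = 89.6° gives FJ at -89.80° from the x-axis; with |FJ| = 26.4, J = (5.065, -31.07). ∠FJR = 40.4° gives JR at 49.80° from the x-axis; with |JR| = 11.4, R = (12.42, -22.36). Then |NR| = |R − N| = 20.90.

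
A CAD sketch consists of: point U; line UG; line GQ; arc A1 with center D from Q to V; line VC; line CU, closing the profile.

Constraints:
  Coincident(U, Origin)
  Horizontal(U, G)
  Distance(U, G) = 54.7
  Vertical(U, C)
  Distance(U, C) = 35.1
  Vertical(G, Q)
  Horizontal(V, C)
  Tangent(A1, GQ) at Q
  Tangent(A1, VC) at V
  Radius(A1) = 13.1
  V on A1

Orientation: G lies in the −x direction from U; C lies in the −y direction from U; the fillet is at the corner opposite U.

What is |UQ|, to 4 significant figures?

58.96

The virtual corner opposite U is at (-54.70, -35.10). Since A1 is tangent to GQ there, DQ ⟂ GQ and tangency of A1 to VC means the radius DV is perpendicular to VC, with radius 13.1, so the center D sits 13.1 in from both sides at D = (-41.60, -22.00). That places the tangent points at Q = (-54.70, -22.00) on GQ and V = (-41.60, -35.10) on VC. Then |UQ| = |Q − U| = 58.96.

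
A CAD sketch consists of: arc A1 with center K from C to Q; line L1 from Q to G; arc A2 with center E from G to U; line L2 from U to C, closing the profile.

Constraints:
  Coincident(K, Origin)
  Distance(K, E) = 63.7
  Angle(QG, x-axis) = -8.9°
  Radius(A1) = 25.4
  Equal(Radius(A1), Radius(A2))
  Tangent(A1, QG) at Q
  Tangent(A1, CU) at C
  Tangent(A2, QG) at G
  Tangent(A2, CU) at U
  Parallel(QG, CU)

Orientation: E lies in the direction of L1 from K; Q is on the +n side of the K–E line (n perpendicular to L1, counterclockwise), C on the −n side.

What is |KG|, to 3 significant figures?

68.6

Tangency of A1 to both parallel lines with radius 25.4 puts Q and C at K ± 25.4·n: Q = (3.93, 25.1), C = (-3.93, -25.1). Equal radii place G and U the same way about E: G = E + 25.4·n = (66.9, 15.2), U = E − 25.4·n = (59.0, -34.9). Then |KG| = |G − K| = 68.6.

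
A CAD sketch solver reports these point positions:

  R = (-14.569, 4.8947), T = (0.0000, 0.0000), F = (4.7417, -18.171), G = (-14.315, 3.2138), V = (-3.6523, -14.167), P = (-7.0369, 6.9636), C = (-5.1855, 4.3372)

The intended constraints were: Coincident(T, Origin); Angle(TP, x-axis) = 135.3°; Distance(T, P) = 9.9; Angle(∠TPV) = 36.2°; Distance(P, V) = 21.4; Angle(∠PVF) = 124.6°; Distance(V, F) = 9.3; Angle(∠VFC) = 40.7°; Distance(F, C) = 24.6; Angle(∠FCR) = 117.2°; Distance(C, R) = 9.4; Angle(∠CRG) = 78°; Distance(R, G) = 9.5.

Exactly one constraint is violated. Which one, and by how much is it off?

Distance(R, G) = 9.5 — off by 7.80.

T = (0.00, 0.00) ✓; TP at 135.3° ✓; |TP| = 9.900 ✓; ∠TPV = 36.20° ✓; |PV| = 21.40 ✓; ∠PVF = 124.6° ✓; |VF| = 9.300 ✓; ∠VFC = 40.70° ✓; |FC| = 24.60 ✓; ∠FCR = 117.2° ✓; |CR| = 9.400 ✓; ∠CRG = 78.01° ✓; |RG| = 1.700 ✗.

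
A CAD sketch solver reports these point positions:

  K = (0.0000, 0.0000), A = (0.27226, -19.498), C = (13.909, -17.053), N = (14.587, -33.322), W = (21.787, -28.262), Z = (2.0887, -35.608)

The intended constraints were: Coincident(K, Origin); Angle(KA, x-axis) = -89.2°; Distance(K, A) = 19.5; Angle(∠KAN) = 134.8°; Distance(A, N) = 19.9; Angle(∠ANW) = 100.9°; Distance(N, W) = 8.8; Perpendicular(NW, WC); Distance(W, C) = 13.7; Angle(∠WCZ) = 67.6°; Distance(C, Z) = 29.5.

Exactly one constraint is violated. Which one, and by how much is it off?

Distance(C, Z) = 29.5 — off by 7.50.

K = (0.00, 0.00) ✓; KA at -89.20° ✓; |KA| = 19.50 ✓; ∠KAN = 134.8° ✓; |AN| = 19.90 ✓; ∠ANW = 100.9° ✓; |NW| = 8.800 ✓; ∠(NW, WC) = 90.00° ✓; |WC| = 13.70 ✓; ∠WCZ = 67.60° ✓; |CZ| = 22.00 ✗.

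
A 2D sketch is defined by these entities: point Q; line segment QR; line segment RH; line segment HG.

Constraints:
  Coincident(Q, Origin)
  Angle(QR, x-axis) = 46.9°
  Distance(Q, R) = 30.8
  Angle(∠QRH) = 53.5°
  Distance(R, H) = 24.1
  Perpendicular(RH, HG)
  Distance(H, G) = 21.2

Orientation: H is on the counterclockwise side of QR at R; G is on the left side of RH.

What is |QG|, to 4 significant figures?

6.787

Q is at the origin; QR runs at 46.9° with length 30.8, so R = 30.8·(cos 46.9°, sin 46.9°) = (21.04, 22.49). ∠QRH = 53.5°, so RH runs at 46.9° + (180° − 53.5°) = 173.4° from the x-axis; with |RH| = 24.1, H = R + 24.1·(cos 173.4°, sin 173.4°) = (-2.895, 25.26). RH is perpendicular to HG; with |HG| = 21.2 on the left of RH, G = H + 21.2·(-0.1149, -0.9934) = (-5.332, 4.199). Then |QG| = |G − Q| = 6.787.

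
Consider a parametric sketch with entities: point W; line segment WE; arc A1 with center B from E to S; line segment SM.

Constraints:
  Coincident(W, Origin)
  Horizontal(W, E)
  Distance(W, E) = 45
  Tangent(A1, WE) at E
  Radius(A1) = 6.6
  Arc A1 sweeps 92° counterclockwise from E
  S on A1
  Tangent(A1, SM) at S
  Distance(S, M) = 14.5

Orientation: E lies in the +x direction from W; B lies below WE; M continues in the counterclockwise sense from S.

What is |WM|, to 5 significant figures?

44.369

W is at the origin; WE is horizontal with |WE| = 45.0 and E on the +x side, so E = (45.000, 0.0000). Tangency of A1 to WE means the radius BE is perpendicular to WE, so B = E + (0, -6.6) = (45.000, -6.6000). On A1, E sits at bearing 90° from B; a 92° counterclockwise sweep puts S at bearing 182°, so S = B + 6.6·(cos 182°, sin 182°) = (38.404, -6.8303). Tangency of A1 to SM means the radius BS is perpendicular to SM, so SM runs along (−sin 182°, cos 182°); with |SM| = 14.5, M = (38.910, -21.322). Then |WM| = |M − W| = 44.369.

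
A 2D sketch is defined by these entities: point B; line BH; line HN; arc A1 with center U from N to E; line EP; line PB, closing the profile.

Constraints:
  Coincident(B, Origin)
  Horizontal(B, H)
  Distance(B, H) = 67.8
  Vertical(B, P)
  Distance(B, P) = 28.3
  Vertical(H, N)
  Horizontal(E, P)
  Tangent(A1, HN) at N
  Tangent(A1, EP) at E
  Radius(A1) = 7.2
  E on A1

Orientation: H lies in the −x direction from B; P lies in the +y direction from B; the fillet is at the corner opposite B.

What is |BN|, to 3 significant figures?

71.0

B is at the origin; BH is horizontal with |BH| = 67.8 and H on the −x side, so H = (-67.8, 0.00). BP is vertical with |BP| = 28.3 and P on the +y side, so P = (0.00, 28.3). The virtual corner opposite B is at (-67.8, 28.3). The tangent condition forces UN to be normal to HN and A1 meets EP tangentially, so UE is at right angles to EP, with radius 7.2, so the center U sits 7.2 in from both sides at U = (-60.6, 21.1). That places the tangent points at N = (-67.8, 21.1) on HN and E = (-60.6, 28.3) on EP. Then |BN| = |N − B| = 71.0.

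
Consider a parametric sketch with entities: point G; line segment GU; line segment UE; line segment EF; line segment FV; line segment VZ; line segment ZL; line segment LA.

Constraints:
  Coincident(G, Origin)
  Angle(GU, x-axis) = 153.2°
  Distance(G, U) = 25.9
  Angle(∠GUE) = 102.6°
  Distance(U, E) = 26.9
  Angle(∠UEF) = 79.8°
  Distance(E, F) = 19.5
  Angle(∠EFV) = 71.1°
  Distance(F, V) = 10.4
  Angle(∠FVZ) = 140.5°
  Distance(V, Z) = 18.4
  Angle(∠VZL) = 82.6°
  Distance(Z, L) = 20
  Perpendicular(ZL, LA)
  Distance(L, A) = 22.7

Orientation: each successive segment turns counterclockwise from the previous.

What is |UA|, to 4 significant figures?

35.50

G is at the origin; GU runs at 153.2° with length 25.9, so U = (-23.12, 11.68). ∠GUE = 102.6° gives UE at -129.4° from the x-axis; with |UE| = 26.9, E = (-40.19, -9.109). ∠UEF = 79.8° gives EF at -29.20° from the x-axis; with |EF| = 19.5, F = (-23.17, -18.62). ∠EFV = 71.1° gives FV at 79.70° from the x-axis; with |FV| = 10.4, V = (-21.31, -8.390). ∠FVZ = 140.5° gives VZ at 119.2° from the x-axis; with |VZ| = 18.4, Z = (-30.29, 7.672). ∠VZL = 82.6° gives ZL at -143.4° from the x-axis; with |ZL| = 20.0, L = (-46.34, -4.252). ZL is perpendicular to LA, so LA runs at -53.40°; with |LA| = 22.7, A = (-32.81, -22.48). Then |UA| = |A − U| = 35.50.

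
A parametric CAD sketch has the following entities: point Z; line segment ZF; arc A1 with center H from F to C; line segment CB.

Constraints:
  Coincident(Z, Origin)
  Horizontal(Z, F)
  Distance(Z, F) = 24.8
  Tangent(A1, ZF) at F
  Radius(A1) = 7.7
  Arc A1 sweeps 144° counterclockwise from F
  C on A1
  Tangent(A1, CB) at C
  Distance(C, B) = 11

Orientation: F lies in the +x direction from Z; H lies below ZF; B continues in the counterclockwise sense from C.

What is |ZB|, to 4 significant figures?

35.60

On A1, F sits at bearing 90° from H; a 144° counterclockwise sweep puts C at bearing 234°, so C = H + 7.7·(cos 234°, sin 234°) = (20.27, -13.93). The tangent condition forces HC to be normal to CB, so CB runs along (−sin 234°, cos 234°); with |CB| = 11.0, B = (29.17, -20.40). Then |ZB| = |B − Z| = 35.60.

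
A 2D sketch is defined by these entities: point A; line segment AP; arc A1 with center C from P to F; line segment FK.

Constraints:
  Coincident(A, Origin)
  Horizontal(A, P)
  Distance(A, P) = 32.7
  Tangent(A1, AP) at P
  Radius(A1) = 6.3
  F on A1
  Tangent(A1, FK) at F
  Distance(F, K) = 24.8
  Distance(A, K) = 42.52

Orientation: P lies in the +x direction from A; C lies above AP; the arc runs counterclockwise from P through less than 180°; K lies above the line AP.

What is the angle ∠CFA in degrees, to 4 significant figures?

10.74°

A is at the origin; AP is horizontal with |AP| = 32.7 and P on the +x side, so P = (32.70, 0.000). The tangent condition forces CP to be normal to AP, so C = P + (0, 6.3) = (32.70, 6.300). Since CF ⟂ FK (tangency), |CK| = √(6.3² + 24.8²) = 25.59 regardless of where F sits on A1. So K lies on both circle(A, 42.52) and circle(C, 25.59); the above-AP intersection is K = (28.51, 31.54). F is the foot of the tangent from K: F = (38.47, 8.829).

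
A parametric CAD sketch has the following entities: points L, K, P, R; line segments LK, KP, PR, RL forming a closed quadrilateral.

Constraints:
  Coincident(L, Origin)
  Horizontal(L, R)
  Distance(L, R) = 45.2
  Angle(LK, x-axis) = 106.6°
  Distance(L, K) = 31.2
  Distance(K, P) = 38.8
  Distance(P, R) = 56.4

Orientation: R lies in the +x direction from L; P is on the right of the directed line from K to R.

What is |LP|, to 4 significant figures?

13.74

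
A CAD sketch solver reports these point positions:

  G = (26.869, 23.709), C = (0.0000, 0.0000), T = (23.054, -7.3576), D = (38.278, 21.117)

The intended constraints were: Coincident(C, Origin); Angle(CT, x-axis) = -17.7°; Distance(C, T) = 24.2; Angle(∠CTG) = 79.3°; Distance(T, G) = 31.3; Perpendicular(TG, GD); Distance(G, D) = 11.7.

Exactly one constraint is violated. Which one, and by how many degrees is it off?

Perpendicular(TG, GD) — off by 5.80°.

C = (0.00, 0.00) ✓; CT at -17.70° ✓; |CT| = 24.20 ✓; ∠CTG = 79.30° ✓; |TG| = 31.30 ✓; ∠(TG, GD) = 95.80° ✗; |GD| = 11.70 ✓.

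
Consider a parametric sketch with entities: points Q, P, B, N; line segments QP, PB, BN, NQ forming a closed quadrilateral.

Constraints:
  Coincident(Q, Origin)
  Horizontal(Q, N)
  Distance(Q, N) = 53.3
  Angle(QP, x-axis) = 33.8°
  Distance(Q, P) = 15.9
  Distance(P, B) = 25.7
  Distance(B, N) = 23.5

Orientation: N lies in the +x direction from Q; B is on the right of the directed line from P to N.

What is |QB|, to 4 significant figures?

32.90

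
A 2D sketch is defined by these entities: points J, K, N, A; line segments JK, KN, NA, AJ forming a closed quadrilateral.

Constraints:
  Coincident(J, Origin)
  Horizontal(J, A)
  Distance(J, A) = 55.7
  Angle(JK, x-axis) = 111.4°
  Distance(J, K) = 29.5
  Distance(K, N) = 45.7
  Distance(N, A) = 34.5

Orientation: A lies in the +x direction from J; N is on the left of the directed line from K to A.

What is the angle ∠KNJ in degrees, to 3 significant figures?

38.2°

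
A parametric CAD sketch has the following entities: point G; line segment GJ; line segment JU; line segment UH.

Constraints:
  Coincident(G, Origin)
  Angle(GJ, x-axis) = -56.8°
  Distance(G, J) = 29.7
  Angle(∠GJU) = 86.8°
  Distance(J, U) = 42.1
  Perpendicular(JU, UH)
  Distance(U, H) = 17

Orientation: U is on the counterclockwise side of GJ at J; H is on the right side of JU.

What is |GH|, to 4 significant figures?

61.74

G is at the origin; GJ runs at -56.8° with length 29.7, so J = 29.7·(cos -56.8°, sin -56.8°) = (16.26, -24.85). ∠GJU = 86.8°, so JU runs at -56.8° + (180° − 86.8°) = 36.40° from the x-axis; with |JU| = 42.1, U = J + 42.1·(cos 36.40°, sin 36.40°) = (50.15, 0.1310). JU is perpendicular to UH; with |UH| = 17.0 on the right of JU, H = U + 17.0·(0.5934, -0.8049) = (60.24, -13.55). Then |GH| = |H − G| = 61.74.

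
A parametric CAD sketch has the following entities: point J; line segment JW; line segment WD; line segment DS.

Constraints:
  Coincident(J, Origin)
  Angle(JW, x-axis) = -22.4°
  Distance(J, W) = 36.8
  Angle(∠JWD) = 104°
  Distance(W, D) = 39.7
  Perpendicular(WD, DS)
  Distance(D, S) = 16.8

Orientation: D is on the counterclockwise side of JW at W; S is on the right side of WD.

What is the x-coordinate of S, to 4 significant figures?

71.10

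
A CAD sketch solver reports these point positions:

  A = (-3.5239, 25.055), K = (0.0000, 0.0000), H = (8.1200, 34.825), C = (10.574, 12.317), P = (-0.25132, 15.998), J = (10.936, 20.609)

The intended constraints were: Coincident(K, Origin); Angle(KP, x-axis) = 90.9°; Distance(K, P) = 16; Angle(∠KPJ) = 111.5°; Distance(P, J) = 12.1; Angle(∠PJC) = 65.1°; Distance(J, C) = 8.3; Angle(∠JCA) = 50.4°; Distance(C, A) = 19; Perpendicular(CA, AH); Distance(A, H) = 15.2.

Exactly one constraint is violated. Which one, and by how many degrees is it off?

Perpendicular(CA, AH) — off by 7.90°.

K = (0.00, 0.00) ✓; KP at 90.90° ✓; |KP| = 16.00 ✓; ∠KPJ = 111.5° ✓; |PJ| = 12.10 ✓; ∠PJC = 65.10° ✓; |JC| = 8.300 ✓; ∠JCA = 50.40° ✓; |CA| = 19.00 ✓; ∠(CA, AH) = 97.90° ✗; |AH| = 15.20 ✓.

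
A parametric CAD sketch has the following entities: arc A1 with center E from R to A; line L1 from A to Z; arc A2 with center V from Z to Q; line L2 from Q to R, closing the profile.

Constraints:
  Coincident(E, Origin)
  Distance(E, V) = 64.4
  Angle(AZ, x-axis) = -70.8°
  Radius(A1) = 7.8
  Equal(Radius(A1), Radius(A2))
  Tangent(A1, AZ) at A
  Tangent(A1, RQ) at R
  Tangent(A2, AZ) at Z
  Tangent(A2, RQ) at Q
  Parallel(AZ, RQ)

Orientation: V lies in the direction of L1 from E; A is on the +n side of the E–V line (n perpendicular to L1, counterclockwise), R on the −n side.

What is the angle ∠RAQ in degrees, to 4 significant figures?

76.38°

The slot axis is L1's direction at -70.8°, so u = (cos -70.8°, sin -70.8°) = (0.3289, -0.9444) and n = (−sin -70.8°, cos -70.8°) = (0.9444, 0.3289). E is at the origin and V lies 64.4 along u from E, so V = 64.4·u = (21.18, -60.82). Tangency of A1 to both parallel lines with radius 7.8 puts A and R at E ± 7.8·n: A = (7.366, 2.565), R = (-7.366, -2.565). Equal radii place Z and Q the same way about V: Z = V + 7.8·n = (28.55, -58.25), Q = V − 7.8·n = (13.81, -63.38). Then cos ∠RAQ = AR·AQ / (|AR||AQ|), giving 76.38°.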